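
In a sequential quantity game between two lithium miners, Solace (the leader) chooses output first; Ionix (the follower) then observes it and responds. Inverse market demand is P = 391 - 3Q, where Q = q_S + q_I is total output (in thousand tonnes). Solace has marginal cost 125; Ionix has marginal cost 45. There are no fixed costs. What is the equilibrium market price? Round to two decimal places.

171.50

Solve by backward induction. Given q_S, the follower Ionix maximises π_I = (391 - 3q_S - 3q_I)q_I - 45q_I.
Follower FOC: 346 - 3q_S - 6q_I = 0, so q_I(q_S) = (346 - 3q_S)/6.
Solace substitutes q_I(q_S) into its own profit: π_S = q_S(391 - 3q_S - (346 - 3q_S)/2) - 125q_S = (218 - (3/2)q_S)q_S - 125q_S.
The leader's first-order condition 93 - 3q_S = 0 yields q_S = 31.
Then q_I = (346 - 3·31)/6 = 253/6.
Total output Q = 439/6, so price P = 391 - 3·(439/6) = 343/2.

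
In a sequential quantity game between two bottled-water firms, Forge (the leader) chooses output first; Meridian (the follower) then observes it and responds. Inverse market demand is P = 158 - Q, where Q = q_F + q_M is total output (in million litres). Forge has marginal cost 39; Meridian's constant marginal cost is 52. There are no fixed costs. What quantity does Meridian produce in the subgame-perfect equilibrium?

20

Solve by backward induction. Given q_F, the follower Meridian maximises π_M = (158 - q_F - q_M)q_M - 52q_M.
Follower FOC: 106 - q_F - 2q_M = 0, so q_M(q_F) = (106 - q_F)/2.
The leader anticipates this reaction. Substituting into P = 158 - Q gives P = 105 - (1/2)q_F, so π_F = (105 - (1/2)q_F)q_F - 39q_F.
Leader FOC: 66 - q_F = 0, so q_F = 66.
Then q_M = (106 - 66)/2 = 20.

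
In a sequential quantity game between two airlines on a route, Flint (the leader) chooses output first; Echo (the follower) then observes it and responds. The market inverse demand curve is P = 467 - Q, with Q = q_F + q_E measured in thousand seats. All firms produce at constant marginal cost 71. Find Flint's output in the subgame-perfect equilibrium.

198

The follower Echo best-responds to any q_F: π_E = (467 - Q)q_E - 71q_E.
Setting the follower's marginal profit to zero, 396 - q_F - 2q_E = 0, i.e. q_E = (396 - q_F)/2.
The leader anticipates this reaction. Substituting into P = 467 - Q gives P = 269 - (1/2)q_F, so π_F = (269 - (1/2)q_F)q_F - 71q_F.
The leader's first-order condition 198 - q_F = 0 yields q_F = 198.
Then q_E = (396 - 198)/2 = 99.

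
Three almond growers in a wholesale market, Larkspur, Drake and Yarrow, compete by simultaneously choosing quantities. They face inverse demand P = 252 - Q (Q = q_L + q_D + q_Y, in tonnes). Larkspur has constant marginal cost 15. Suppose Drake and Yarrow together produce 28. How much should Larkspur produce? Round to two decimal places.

With rivals' combined output fixed at 28, Larkspur's profit is π_L = (252 - 28 - q_L)q_L - (15q_L) = (224 - q_L)q_L - (15q_L).
∂π_L/∂q_L = 209 - 2q_L = 0, so q_L = 209/2.

104.50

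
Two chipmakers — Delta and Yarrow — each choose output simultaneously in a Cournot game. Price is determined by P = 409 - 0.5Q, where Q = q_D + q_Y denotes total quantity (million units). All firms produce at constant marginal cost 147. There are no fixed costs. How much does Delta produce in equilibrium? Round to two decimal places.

174.67

A representative firm's profit is π_i = q_i(409 - 0.5Q) - 147q_i.
First-order condition (treating rivals' output as given): 262 - q_i - (1/2)q_j = 0.
By symmetry each firm produces the same amount; substituting q_j = q_i yields q_i = 262/(3/2) = 524/3.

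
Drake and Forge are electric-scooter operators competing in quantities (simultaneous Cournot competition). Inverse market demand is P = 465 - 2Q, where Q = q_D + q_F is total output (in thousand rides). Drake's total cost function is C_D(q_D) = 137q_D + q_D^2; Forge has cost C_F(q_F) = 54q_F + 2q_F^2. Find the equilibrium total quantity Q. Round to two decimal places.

82.09

Drake's profit: π_D = (465 - 2Q)q_D - (137q_D + q_D²). Setting ∂π_D/∂q_D = 0: 328 - 6q_D - 2(q_F) = 0.
Forge's first-order condition: 411 - 8q_F - 2(q_D) = 0.
Best responses: q_D = (328 - 2q_F)/6, q_F = (411 - 2q_D)/8.
Substituting one into the other gives q_D = 901/22 and q_F = 905/22.
Total output Q = 901/22 + 905/22 = 903/11.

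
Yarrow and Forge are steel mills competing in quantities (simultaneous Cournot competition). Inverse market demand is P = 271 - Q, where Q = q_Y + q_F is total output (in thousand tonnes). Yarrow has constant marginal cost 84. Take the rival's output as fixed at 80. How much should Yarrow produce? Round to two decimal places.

53.50

With the rival's output fixed at 80, Yarrow's profit is π_Y = (271 - 80 - q_Y)q_Y - (84q_Y) = (191 - q_Y)q_Y - (84q_Y).
∂π_Y/∂q_Y = 107 - 2q_Y = 0, so q_Y = 107/2.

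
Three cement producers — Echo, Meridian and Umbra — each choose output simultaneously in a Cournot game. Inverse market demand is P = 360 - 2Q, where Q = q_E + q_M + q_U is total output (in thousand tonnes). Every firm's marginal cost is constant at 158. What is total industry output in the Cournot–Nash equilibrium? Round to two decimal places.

75.75

Each firm earns π_i = (360 - 2Q)q_i - 158q_i.
Setting ∂π_i/∂q_i = 0 with rivals' quantities fixed: 202 - 4q_i - 2·Σ_{j≠i} q_j = 0.
By symmetry each firm produces the same amount; substituting Σ_{j≠i} q_j = 2q_i yields q_i = 202/8 = 101/4.
Total output Q = 101/4 + 101/4 + 101/4 = 303/4.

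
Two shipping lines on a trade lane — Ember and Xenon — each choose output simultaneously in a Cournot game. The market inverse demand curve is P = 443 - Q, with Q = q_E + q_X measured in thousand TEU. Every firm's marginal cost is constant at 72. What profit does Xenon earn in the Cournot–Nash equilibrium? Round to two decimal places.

A representative firm's profit is π_i = q_i(443 - Q) - 72q_i.
Setting ∂π_i/∂q_i = 0 with rivals' quantities fixed: 371 - 2q_i - q_j = 0.
By symmetry each firm produces the same amount; substituting q_j = q_i yields q_i = 371/3.
Price P = 443 - 742/3 = 587/3.
Xenon's profit: (587/3 - 72)·(371/3) = 15293.4444.

15293.44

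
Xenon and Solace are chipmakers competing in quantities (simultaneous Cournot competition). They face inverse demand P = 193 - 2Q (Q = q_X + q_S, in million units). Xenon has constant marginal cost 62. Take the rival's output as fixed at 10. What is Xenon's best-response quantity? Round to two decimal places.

With the rival's output fixed at 10, Xenon's profit is π_X = (193 - 2·10 - 2q_X)q_X - (62q_X) = (173 - 2q_X)q_X - (62q_X).
∂π_X/∂q_X = 111 - 4q_X = 0, so q_X = 111/4.

27.75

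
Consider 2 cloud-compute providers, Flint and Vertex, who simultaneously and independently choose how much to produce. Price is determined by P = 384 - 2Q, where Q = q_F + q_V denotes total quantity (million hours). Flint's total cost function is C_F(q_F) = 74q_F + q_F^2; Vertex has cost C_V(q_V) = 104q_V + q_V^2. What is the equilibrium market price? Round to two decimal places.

Flint's profit: π_F = (384 - 2Q)q_F - (74q_F + q_F²). Setting ∂π_F/∂q_F = 0: 310 - 6q_F - 2(q_V) = 0.
Vertex's profit: π_V = (384 - 2Q)q_V - (104q_V + q_V²). Setting ∂π_V/∂q_V = 0: 280 - 6q_V - 2(q_F) = 0.
Best responses: q_F = (310 - 2q_V)/6, q_V = (280 - 2q_F)/6.
Solving the pair: q_F = 325/8, q_V = 265/8.
Total output Q = 295/4, so price P = 384 - 2·(295/4) = 473/2.

236.50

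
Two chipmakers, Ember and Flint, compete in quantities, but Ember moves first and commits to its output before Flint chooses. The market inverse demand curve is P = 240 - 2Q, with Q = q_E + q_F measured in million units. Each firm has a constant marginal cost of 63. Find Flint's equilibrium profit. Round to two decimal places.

Solve by backward induction. Given q_E, the follower Flint maximises π_F = (240 - 2q_E - 2q_F)q_F - 63q_F.
∂π_F/∂q_F = 177 - 2q_E - 4q_F = 0 gives the reaction function q_F = (177 - 2q_E)/4.
Ember substitutes q_F(q_E) into its own profit: π_E = q_E(240 - 2q_E - (177 - 2q_E)/2) - 63q_E = (303/2 - q_E)q_E - 63q_E.
Leader FOC: 177/2 - 2q_E = 0, so q_E = 177/4.
Then q_F = (177 - 2·(177/4))/4 = 177/8.
Price P = 240 - 2·(531/8) = 429/4.
Flint's profit: (429/4 - 63)·(177/8) = 979.0313.

979.03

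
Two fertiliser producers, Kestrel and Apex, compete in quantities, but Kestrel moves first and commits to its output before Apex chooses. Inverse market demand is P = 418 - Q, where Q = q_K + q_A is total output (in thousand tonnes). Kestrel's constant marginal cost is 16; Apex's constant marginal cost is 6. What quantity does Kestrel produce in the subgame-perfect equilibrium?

The follower Apex best-responds to any q_K: π_A = (418 - Q)q_A - 6q_A.
Setting the follower's marginal profit to zero, 412 - q_K - 2q_A = 0, i.e. q_A = (412 - q_K)/2.
Kestrel substitutes q_A(q_K) into its own profit: π_K = q_K(418 - q_K - (412 - q_K)/2) - 16q_K = (212 - (1/2)q_K)q_K - 16q_K.
Leader FOC: 196 - q_K = 0, so q_K = 196.
Then q_A = (412 - 196)/2 = 108.

196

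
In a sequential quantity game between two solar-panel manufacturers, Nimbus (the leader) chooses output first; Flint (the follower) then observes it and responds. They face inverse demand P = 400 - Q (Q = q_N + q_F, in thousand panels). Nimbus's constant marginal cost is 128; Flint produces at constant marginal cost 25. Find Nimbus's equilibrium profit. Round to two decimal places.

Solve by backward induction. Given q_N, the follower Flint maximises π_F = (400 - q_N - q_F)q_F - 25q_F.
∂π_F/∂q_F = 375 - q_N - 2q_F = 0 gives the reaction function q_F = (375 - q_N)/2.
The leader anticipates this reaction. Substituting into P = 400 - Q gives P = 425/2 - (1/2)q_N, so π_N = (425/2 - (1/2)q_N)q_N - 128q_N.
The leader's first-order condition 169/2 - q_N = 0 yields q_N = 169/2.
Then q_F = (375 - 169/2)/2 = 581/4.
Price P = 400 - 919/4 = 681/4.
Nimbus's profit: (681/4 - 128)·(169/2) = 3570.1250.

3570.13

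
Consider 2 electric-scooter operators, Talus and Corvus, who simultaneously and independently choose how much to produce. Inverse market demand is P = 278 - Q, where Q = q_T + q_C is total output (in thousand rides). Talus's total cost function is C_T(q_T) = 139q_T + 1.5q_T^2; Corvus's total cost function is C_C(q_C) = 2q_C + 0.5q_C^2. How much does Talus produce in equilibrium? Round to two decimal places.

Talus's profit: π_T = (278 - Q)q_T - (139q_T + (3/2)q_T²). Setting ∂π_T/∂q_T = 0: 139 - 5q_T - (q_C) = 0.
Corvus's profit: π_C = (278 - Q)q_C - (2q_C + (1/2)q_C²). Setting ∂π_C/∂q_C = 0: 276 - 3q_C - (q_T) = 0.
Rearranging gives the reaction functions q_T = (139 - q_C)/5 and q_C = (276 - q_T)/3.
Substituting one into the other gives q_T = 141/14 and q_C = 1241/14.

10.07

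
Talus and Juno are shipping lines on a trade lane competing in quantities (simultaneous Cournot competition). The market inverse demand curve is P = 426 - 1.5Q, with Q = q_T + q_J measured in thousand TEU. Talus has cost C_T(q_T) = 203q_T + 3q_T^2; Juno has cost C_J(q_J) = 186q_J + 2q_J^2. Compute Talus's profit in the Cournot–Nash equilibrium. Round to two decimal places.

Talus's profit: π_T = (426 - 1.5Q)q_T - (203q_T + 3q_T²). Setting ∂π_T/∂q_T = 0: 223 - 9q_T - (3/2)(q_J) = 0.
Juno's profit: π_J = (426 - 1.5Q)q_J - (186q_J + 2q_J²). Setting ∂π_J/∂q_J = 0: 240 - 7q_J - (3/2)(q_T) = 0.
Best responses: q_T = (223 - (3/2)q_J)/9, q_J = (240 - (3/2)q_T)/7.
Substituting one into the other gives q_T = 19.7695 and q_J = 30.0494.
Price P = 426 - (3/2)·49.8189 = 351.2716.
Talus's profit: 351.2716·19.7695 - 203·19.7695 - 3·19.7695² = 1758.7575.

1758.76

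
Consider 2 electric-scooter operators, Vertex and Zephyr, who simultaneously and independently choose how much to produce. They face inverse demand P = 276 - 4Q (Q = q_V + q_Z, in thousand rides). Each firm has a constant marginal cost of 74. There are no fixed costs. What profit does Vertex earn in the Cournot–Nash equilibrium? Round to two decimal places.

1133.44

Each firm earns π_i = (276 - 4Q)q_i - 74q_i.
First-order condition (treating rivals' output as given): 202 - 8q_i - 4q_j = 0.
By symmetry each firm produces the same amount; substituting q_j = q_i yields q_i = 202/12 = 101/6.
Price P = 276 - 4·(101/3) = 424/3.
Vertex's profit: (424/3 - 74)·(101/6) = 1133.4444.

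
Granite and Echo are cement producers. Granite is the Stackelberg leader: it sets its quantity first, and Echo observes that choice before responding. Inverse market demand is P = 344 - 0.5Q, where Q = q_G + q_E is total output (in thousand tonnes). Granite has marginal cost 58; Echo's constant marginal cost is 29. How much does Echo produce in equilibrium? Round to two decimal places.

Solve by backward induction. Given q_G, the follower Echo maximises π_E = (344 - (1/2)q_G - (1/2)q_E)q_E - 29q_E.
Follower FOC: 315 - (1/2)q_G - q_E = 0, so q_E(q_G) = (315 - (1/2)q_G).
Granite substitutes q_E(q_G) into its own profit: π_G = q_G(344 - (1/2)q_G - (315 - (1/2)q_G)/2) - 58q_G = (373/2 - (1/4)q_G)q_G - 58q_G.
Maximising: ∂π_G/∂q_G = 257/2 - (1/2)q_G = 0, giving q_G = 257.
Then q_E = (315 - (1/2)·257) = 373/2.

186.50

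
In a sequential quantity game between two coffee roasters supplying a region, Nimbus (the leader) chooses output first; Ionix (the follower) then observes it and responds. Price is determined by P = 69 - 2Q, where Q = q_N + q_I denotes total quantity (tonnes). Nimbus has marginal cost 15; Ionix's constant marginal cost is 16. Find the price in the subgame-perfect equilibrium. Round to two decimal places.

28.75

Solve by backward induction. Given q_N, the follower Ionix maximises π_I = (69 - 2q_N - 2q_I)q_I - 16q_I.
Setting the follower's marginal profit to zero, 53 - 2q_N - 4q_I = 0, i.e. q_I = (53 - 2q_N)/4.
The leader anticipates this reaction. Substituting into P = 69 - 2Q gives P = 85/2 - q_N, so π_N = (85/2 - q_N)q_N - 15q_N.
Maximising: ∂π_N/∂q_N = 55/2 - 2q_N = 0, giving q_N = 55/4.
Then q_I = (53 - 2·(55/4))/4 = 51/8.
Total output Q = 161/8, so price P = 69 - 2·(161/8) = 115/4.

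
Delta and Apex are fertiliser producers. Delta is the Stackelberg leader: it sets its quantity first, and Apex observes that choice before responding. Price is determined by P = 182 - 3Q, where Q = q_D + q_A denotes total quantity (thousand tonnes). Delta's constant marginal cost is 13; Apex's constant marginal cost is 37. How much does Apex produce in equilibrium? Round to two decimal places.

8.08

The follower Apex best-responds to any q_D: π_A = (182 - 3Q)q_A - 37q_A.
Setting the follower's marginal profit to zero, 145 - 3q_D - 6q_A = 0, i.e. q_A = (145 - 3q_D)/6.
The leader anticipates this reaction. Substituting into P = 182 - 3Q gives P = 219/2 - (3/2)q_D, so π_D = (219/2 - (3/2)q_D)q_D - 13q_D.
The leader's first-order condition 193/2 - 3q_D = 0 yields q_D = 193/6.
Then q_A = (145 - 3·(193/6))/6 = 97/12.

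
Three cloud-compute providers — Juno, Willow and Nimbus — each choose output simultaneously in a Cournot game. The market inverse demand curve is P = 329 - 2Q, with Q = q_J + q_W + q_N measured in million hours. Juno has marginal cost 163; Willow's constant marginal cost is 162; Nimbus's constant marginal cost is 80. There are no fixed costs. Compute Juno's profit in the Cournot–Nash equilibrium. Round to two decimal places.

210.13

Juno's profit: π_J = (329 - 2Q)q_J - (163q_J). Setting ∂π_J/∂q_J = 0: 166 - 4q_J - 2(q_W + q_N) = 0.
Willow's profit: π_W = (329 - 2Q)q_W - (162q_W). Setting ∂π_W/∂q_W = 0: 167 - 4q_W - 2(q_J + q_N) = 0.
Nimbus's profit: π_N = (329 - 2Q)q_N - (80q_N). Setting ∂π_N/∂q_N = 0: 249 - 4q_N - 2(q_J + q_W) = 0.
Adding the 3 conditions: 582 − 4Q − 4Q = 0, i.e. Q = 291/4.
Back-substituting: q_J = (166 − 291/2)/2 = 41/4, q_W = (167 − 291/2)/2 = 43/4, q_N = (249 − 291/2)/2 = 207/4.
Price P = 329 - 2·(291/4) = 367/2.
Juno's profit: (367/2 - 163)·(41/4) = 1681/8.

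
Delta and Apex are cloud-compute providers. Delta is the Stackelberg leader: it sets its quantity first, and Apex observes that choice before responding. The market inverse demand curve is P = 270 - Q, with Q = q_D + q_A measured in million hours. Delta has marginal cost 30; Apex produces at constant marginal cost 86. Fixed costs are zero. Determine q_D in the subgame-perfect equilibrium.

148

Solve by backward induction. Given q_D, the follower Apex maximises π_A = (270 - q_D - q_A)q_A - 86q_A.
Setting the follower's marginal profit to zero, 184 - q_D - 2q_A = 0, i.e. q_A = (184 - q_D)/2.
The leader anticipates this reaction. Substituting into P = 270 - Q gives P = 178 - (1/2)q_D, so π_D = (178 - (1/2)q_D)q_D - 30q_D.
Leader FOC: 148 - q_D = 0, so q_D = 148.
Then q_A = (184 - 148)/2 = 18.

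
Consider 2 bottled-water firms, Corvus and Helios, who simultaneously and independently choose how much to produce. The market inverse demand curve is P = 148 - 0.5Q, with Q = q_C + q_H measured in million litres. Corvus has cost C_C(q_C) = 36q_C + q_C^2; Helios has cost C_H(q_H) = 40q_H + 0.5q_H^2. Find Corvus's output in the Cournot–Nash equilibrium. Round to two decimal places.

Corvus's profit: π_C = (148 - 0.5Q)q_C - (36q_C + q_C²). Setting ∂π_C/∂q_C = 0: 112 - 3q_C - (1/2)(q_H) = 0.
Helios's profit: π_H = (148 - 0.5Q)q_H - (40q_H + (1/2)q_H²). Setting ∂π_H/∂q_H = 0: 108 - 2q_H - (1/2)(q_C) = 0.
Best responses: q_C = (112 - (1/2)q_H)/3, q_H = (108 - (1/2)q_C)/2.
Substituting one into the other gives q_C = 680/23 and q_H = 1072/23.

29.57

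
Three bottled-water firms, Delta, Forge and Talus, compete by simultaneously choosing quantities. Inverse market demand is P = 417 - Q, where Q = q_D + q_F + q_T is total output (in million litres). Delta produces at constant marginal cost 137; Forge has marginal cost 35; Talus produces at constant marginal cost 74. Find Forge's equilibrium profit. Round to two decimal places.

Delta's profit: π_D = (417 - Q)q_D - (137q_D). Setting ∂π_D/∂q_D = 0: 280 - 2q_D - (q_F + q_T) = 0.
Forge's first-order condition: 382 - 2q_F - (q_D + q_T) = 0.
Talus's profit: π_T = (417 - Q)q_T - (74q_T). Setting ∂π_T/∂q_T = 0: 343 - 2q_T - (q_D + q_F) = 0.
Adding the 3 conditions: 1005 − 2Q − 2Q = 0, i.e. Q = 1005/4.
Back-substituting: q_D = (280 − 1005/4) = 115/4, q_F = (382 − 1005/4) = 523/4, q_T = (343 − 1005/4) = 367/4.
Price P = 417 - 1005/4 = 663/4.
Forge's profit: (663/4 - 35)·(523/4) = 17095.5625.

17095.56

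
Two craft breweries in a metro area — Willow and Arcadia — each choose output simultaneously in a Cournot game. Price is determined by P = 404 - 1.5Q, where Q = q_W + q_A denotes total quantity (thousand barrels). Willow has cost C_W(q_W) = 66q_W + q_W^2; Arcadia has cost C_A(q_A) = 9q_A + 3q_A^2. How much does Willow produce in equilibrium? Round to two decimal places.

57.30

Willow's profit: π_W = (404 - 1.5Q)q_W - (66q_W + q_W²). Setting ∂π_W/∂q_W = 0: 338 - 5q_W - (3/2)(q_A) = 0.
Arcadia's profit: π_A = (404 - 1.5Q)q_A - (9q_A + 3q_A²). Setting ∂π_A/∂q_A = 0: 395 - 9q_A - (3/2)(q_W) = 0.
Rearranging gives the reaction functions q_W = (338 - (3/2)q_A)/5 and q_A = (395 - (3/2)q_W)/9.
Solving the pair: q_W = 57.2982, q_A = 34.3392.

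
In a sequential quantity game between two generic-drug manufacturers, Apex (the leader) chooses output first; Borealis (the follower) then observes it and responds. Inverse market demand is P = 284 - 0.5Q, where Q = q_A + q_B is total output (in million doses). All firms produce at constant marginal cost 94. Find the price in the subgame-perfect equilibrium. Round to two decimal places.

141.50

Solve by backward induction. Given q_A, the follower Borealis maximises π_B = (284 - (1/2)q_A - (1/2)q_B)q_B - 94q_B.
Follower FOC: 190 - (1/2)q_A - q_B = 0, so q_B(q_A) = (190 - (1/2)q_A).
The leader anticipates this reaction. Substituting into P = 284 - 0.5Q gives P = 189 - (1/4)q_A, so π_A = (189 - (1/4)q_A)q_A - 94q_A.
Maximising: ∂π_A/∂q_A = 95 - (1/2)q_A = 0, giving q_A = 190.
Then q_B = (190 - (1/2)·190) = 95.
Total output Q = 285, so price P = 284 - (1/2)·285 = 283/2.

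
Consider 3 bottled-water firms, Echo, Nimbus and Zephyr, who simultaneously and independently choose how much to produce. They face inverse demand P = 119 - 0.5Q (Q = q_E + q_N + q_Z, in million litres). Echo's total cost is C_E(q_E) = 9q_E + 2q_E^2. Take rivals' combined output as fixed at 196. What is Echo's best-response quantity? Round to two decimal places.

2.40

With rivals' combined output fixed at 196, Echo's profit is π_E = (119 - (1/2)·196 - (1/2)q_E)q_E - (9q_E + 2q_E²) = (21 - (1/2)q_E)q_E - (9q_E + 2q_E²).
∂π_E/∂q_E = 12 - 5q_E = 0, so q_E = 12/5.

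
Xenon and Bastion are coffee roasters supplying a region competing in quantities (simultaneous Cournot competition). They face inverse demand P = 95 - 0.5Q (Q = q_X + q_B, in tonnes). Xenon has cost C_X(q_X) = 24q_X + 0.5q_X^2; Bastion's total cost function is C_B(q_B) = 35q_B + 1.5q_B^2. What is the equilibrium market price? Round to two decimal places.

73.16

Xenon's profit: π_X = (95 - 0.5Q)q_X - (24q_X + (1/2)q_X²). Setting ∂π_X/∂q_X = 0: 71 - 2q_X - (1/2)(q_B) = 0.
Bastion's profit: π_B = (95 - 0.5Q)q_B - (35q_B + (3/2)q_B²). Setting ∂π_B/∂q_B = 0: 60 - 4q_B - (1/2)(q_X) = 0.
Best responses: q_X = (71 - (1/2)q_B)/2, q_B = (60 - (1/2)q_X)/4.
Solving the pair: q_X = 1016/31, q_B = 338/31.
Total output Q = 1354/31, so price P = 95 - (1/2)·(1354/31) = 73.1613.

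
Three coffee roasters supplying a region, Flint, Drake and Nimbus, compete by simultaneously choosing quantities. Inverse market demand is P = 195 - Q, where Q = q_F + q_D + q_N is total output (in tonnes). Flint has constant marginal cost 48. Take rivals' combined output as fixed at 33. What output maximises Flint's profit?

With rivals' combined output fixed at 33, Flint's profit is π_F = (195 - 33 - q_F)q_F - (48q_F) = (162 - q_F)q_F - (48q_F).
∂π_F/∂q_F = 114 - 2q_F = 0, so q_F = 57.

57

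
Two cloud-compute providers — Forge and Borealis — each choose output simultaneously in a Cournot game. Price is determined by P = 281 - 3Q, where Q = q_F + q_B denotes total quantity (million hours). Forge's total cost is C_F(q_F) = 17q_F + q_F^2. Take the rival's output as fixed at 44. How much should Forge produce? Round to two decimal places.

16.50

With the rival's output fixed at 44, Forge's profit is π_F = (281 - 3·44 - 3q_F)q_F - (17q_F + q_F²) = (149 - 3q_F)q_F - (17q_F + q_F²).
∂π_F/∂q_F = 132 - 8q_F = 0, so q_F = 33/2.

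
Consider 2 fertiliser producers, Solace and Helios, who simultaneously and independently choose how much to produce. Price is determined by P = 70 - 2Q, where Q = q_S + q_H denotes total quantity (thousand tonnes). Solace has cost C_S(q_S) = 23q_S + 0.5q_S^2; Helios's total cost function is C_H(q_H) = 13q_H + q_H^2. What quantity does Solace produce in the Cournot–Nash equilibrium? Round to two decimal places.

6.46

Solace's profit: π_S = (70 - 2Q)q_S - (23q_S + (1/2)q_S²). Setting ∂π_S/∂q_S = 0: 47 - 5q_S - 2(q_H) = 0.
Helios's profit: π_H = (70 - 2Q)q_H - (13q_H + q_H²). Setting ∂π_H/∂q_H = 0: 57 - 6q_H - 2(q_S) = 0.
Best responses: q_S = (47 - 2q_H)/5, q_H = (57 - 2q_S)/6.
Substituting one into the other gives q_S = 84/13 and q_H = 191/26.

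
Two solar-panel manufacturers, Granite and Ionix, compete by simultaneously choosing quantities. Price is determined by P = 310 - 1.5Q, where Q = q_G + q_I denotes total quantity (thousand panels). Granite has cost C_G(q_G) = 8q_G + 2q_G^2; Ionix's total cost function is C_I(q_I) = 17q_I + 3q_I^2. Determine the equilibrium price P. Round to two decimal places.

214.28

Granite's profit: π_G = (310 - 1.5Q)q_G - (8q_G + 2q_G²). Setting ∂π_G/∂q_G = 0: 302 - 7q_G - (3/2)(q_I) = 0.
Ionix's profit: π_I = (310 - 1.5Q)q_I - (17q_I + 3q_I²). Setting ∂π_I/∂q_I = 0: 293 - 9q_I - (3/2)(q_G) = 0.
Best responses: q_G = (302 - (3/2)q_I)/7, q_I = (293 - (3/2)q_G)/9.
Substituting one into the other gives q_G = 37.5062 and q_I = 26.3045.
Total output Q = 63.8107, so price P = 310 - (3/2)·63.8107 = 214.2840.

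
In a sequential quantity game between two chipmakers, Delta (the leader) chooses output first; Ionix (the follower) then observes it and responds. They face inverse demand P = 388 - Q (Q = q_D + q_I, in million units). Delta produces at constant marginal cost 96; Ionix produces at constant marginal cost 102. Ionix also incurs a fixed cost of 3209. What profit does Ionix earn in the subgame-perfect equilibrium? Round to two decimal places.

The follower Ionix best-responds to any q_D: π_I = (388 - Q)q_I - 102q_I.
Setting the follower's marginal profit to zero, 286 - q_D - 2q_I = 0, i.e. q_I = (286 - q_D)/2.
Delta substitutes q_I(q_D) into its own profit: π_D = q_D(388 - q_D - (286 - q_D)/2) - 96q_D = (245 - (1/2)q_D)q_D - 96q_D.
Leader FOC: 149 - q_D = 0, so q_D = 149.
Then q_I = (286 - 149)/2 = 137/2.
Price P = 388 - 435/2 = 341/2.
Ionix's profit: (341/2 - 102)·(137/2) - 3209 = 1483.2500.

1483.25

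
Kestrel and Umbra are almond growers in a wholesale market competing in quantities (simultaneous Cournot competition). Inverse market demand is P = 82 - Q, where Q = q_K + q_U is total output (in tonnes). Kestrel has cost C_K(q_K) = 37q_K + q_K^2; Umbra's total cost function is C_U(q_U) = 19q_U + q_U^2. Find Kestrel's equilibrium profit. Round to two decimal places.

121.68

Kestrel's profit: π_K = (82 - Q)q_K - (37q_K + q_K²). Setting ∂π_K/∂q_K = 0: 45 - 4q_K - (q_U) = 0.
Umbra's first-order condition: 63 - 4q_U - (q_K) = 0.
Best responses: q_K = (45 - q_U)/4, q_U = (63 - q_K)/4.
Solving the pair: q_K = 39/5, q_U = 69/5.
Price P = 82 - 108/5 = 302/5.
Kestrel's profit: (302/5)·(39/5) - 37·(39/5) - (39/5)² = 121.6800.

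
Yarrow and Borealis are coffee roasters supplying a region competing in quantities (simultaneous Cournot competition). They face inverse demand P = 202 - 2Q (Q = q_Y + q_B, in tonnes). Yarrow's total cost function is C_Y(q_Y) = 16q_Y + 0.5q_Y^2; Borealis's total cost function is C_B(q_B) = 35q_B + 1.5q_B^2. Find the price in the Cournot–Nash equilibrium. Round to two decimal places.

109.68

Yarrow's profit: π_Y = (202 - 2Q)q_Y - (16q_Y + (1/2)q_Y²). Setting ∂π_Y/∂q_Y = 0: 186 - 5q_Y - 2(q_B) = 0.
Borealis's profit: π_B = (202 - 2Q)q_B - (35q_B + (3/2)q_B²). Setting ∂π_B/∂q_B = 0: 167 - 7q_B - 2(q_Y) = 0.
So q_Y = (186 - 2q_B)/5 and q_B = (167 - 2q_Y)/7.
Substituting one into the other gives q_Y = 968/31 and q_B = 463/31.
Total output Q = 1431/31, so price P = 202 - 2·(1431/31) = 109.6774.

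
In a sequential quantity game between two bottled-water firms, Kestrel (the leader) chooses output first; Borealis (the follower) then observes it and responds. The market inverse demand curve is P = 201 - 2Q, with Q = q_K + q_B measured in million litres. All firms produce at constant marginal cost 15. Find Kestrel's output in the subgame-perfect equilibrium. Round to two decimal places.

The follower Borealis best-responds to any q_K: π_B = (201 - 2Q)q_B - 15q_B.
Follower FOC: 186 - 2q_K - 4q_B = 0, so q_B(q_K) = (186 - 2q_K)/4.
The leader anticipates this reaction. Substituting into P = 201 - 2Q gives P = 108 - q_K, so π_K = (108 - q_K)q_K - 15q_K.
Leader FOC: 93 - 2q_K = 0, so q_K = 93/2.
Then q_B = (186 - 2·(93/2))/4 = 93/4.

46.50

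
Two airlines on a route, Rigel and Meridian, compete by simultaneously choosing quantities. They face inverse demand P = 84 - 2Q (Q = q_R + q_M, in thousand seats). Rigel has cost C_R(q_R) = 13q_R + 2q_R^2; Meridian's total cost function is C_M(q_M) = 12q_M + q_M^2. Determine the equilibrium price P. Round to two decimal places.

Rigel's profit: π_R = (84 - 2Q)q_R - (13q_R + 2q_R²). Setting ∂π_R/∂q_R = 0: 71 - 8q_R - 2(q_M) = 0.
Meridian's first-order condition: 72 - 6q_M - 2(q_R) = 0.
So q_R = (71 - 2q_M)/8 and q_M = (72 - 2q_R)/6.
Substituting one into the other gives q_R = 141/22 and q_M = 217/22.
Total output Q = 179/11, so price P = 84 - 2·(179/11) = 566/11.

51.45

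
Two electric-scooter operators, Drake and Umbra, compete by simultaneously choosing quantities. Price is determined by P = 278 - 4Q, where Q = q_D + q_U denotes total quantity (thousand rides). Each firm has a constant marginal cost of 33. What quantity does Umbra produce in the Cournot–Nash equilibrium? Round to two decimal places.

Each firm earns π_i = (278 - 4Q)q_i - 33q_i.
Setting ∂π_i/∂q_i = 0 with rivals' quantities fixed: 245 - 8q_i - 4q_j = 0.
By symmetry each firm produces the same amount; substituting q_j = q_i yields q_i = 245/12.

20.42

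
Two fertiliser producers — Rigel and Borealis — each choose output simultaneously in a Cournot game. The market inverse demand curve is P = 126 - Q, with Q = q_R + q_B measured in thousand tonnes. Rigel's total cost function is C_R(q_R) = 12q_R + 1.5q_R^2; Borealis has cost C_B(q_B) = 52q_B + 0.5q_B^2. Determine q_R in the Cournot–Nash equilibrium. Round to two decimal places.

Rigel's profit: π_R = (126 - Q)q_R - (12q_R + (3/2)q_R²). Setting ∂π_R/∂q_R = 0: 114 - 5q_R - (q_B) = 0.
Borealis's first-order condition: 74 - 3q_B - (q_R) = 0.
Best responses: q_R = (114 - q_B)/5, q_B = (74 - q_R)/3.
Solving the pair: q_R = 134/7, q_B = 128/7.

19.14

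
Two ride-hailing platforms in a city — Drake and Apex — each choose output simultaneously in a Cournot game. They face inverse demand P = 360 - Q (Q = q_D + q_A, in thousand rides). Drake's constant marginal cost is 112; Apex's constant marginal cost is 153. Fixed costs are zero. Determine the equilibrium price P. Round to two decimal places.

208.33

Drake's profit: π_D = (360 - Q)q_D - (112q_D). Setting ∂π_D/∂q_D = 0: 248 - 2q_D - (q_A) = 0.
Apex's profit: π_A = (360 - Q)q_A - (153q_A). Setting ∂π_A/∂q_A = 0: 207 - 2q_A - (q_D) = 0.
So q_D = (248 - q_A)/2 and q_A = (207 - q_D)/2.
Solving the pair: q_D = 289/3, q_A = 166/3.
Total output Q = 455/3, so price P = 360 - 455/3 = 625/3.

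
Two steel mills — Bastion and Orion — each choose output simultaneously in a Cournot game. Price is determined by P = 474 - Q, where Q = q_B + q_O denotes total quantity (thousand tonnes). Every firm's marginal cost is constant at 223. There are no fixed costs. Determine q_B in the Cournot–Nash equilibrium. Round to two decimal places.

A representative firm's profit is π_i = q_i(474 - Q) - 223q_i.
First-order condition (treating rivals' output as given): 251 - 2q_i - q_j = 0.
With identical firms every q_j equals q_i, so q_j = q_i and 251 = 3q_i, giving q_i = 251/3.

83.67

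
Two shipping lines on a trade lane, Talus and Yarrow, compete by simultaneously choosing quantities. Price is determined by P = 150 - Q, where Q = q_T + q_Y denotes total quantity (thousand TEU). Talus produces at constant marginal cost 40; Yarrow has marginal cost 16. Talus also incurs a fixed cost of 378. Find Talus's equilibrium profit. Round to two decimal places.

Talus's profit: π_T = (150 - Q)q_T - (40q_T). Setting ∂π_T/∂q_T = 0: 110 - 2q_T - (q_Y) = 0.
Yarrow's first-order condition: 134 - 2q_Y - (q_T) = 0.
Best responses: q_T = (110 - q_Y)/2, q_Y = (134 - q_T)/2.
Substituting one into the other gives q_T = 86/3 and q_Y = 158/3.
Price P = 150 - 244/3 = 206/3.
Talus's profit: (206/3 - 40)·(86/3) - 378 = 443.7778.

443.78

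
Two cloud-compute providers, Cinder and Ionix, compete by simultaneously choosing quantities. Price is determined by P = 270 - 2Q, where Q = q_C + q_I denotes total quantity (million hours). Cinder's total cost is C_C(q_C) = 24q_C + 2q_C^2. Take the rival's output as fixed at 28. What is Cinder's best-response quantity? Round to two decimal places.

With the rival's output fixed at 28, Cinder's profit is π_C = (270 - 2·28 - 2q_C)q_C - (24q_C + 2q_C²) = (214 - 2q_C)q_C - (24q_C + 2q_C²).
∂π_C/∂q_C = 190 - 8q_C = 0, so q_C = 95/4.

23.75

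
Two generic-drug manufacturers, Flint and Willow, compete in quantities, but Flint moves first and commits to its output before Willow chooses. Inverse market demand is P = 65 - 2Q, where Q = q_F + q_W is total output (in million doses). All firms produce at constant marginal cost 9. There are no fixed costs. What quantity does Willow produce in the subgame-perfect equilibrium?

The follower Willow best-responds to any q_F: π_W = (65 - 2Q)q_W - 9q_W.
Follower FOC: 56 - 2q_F - 4q_W = 0, so q_W(q_F) = (56 - 2q_F)/4.
Flint substitutes q_W(q_F) into its own profit: π_F = q_F(65 - 2q_F - (56 - 2q_F)/2) - 9q_F = (37 - q_F)q_F - 9q_F.
The leader's first-order condition 28 - 2q_F = 0 yields q_F = 14.
Then q_W = (56 - 2·14)/4 = 7.

7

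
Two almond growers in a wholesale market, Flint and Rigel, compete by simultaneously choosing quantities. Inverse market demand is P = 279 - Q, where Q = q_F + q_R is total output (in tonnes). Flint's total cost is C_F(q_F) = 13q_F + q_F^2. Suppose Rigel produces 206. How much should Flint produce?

15

With the rival's output fixed at 206, Flint's profit is π_F = (279 - 206 - q_F)q_F - (13q_F + q_F²) = (73 - q_F)q_F - (13q_F + q_F²).
∂π_F/∂q_F = 60 - 4q_F = 0, so q_F = 15.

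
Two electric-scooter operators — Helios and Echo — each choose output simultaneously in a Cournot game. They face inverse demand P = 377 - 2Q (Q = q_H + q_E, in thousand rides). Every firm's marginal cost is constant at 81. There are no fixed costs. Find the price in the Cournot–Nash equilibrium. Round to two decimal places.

179.67

Each firm earns π_i = (377 - 2Q)q_i - 81q_i.
Setting ∂π_i/∂q_i = 0 with rivals' quantities fixed: 296 - 4q_i - 2q_j = 0.
With identical firms every q_j equals q_i, so q_j = q_i and 296 = 6q_i, giving q_i = 148/3.
Total output Q = 296/3, so price P = 377 - 2·(296/3) = 539/3.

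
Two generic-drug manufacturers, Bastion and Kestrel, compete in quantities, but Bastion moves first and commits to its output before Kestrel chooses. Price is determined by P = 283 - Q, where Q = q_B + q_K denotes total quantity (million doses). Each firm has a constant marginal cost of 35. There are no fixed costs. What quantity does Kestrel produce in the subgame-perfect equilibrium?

The follower Kestrel best-responds to any q_B: π_K = (283 - Q)q_K - 35q_K.
Follower FOC: 248 - q_B - 2q_K = 0, so q_K(q_B) = (248 - q_B)/2.
The leader anticipates this reaction. Substituting into P = 283 - Q gives P = 159 - (1/2)q_B, so π_B = (159 - (1/2)q_B)q_B - 35q_B.
Maximising: ∂π_B/∂q_B = 124 - q_B = 0, giving q_B = 124.
Then q_K = (248 - 124)/2 = 62.

62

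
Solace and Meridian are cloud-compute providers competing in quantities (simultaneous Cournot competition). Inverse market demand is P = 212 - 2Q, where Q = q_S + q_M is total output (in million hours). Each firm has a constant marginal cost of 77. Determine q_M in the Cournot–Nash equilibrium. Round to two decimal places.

Each firm earns π_i = (212 - 2Q)q_i - 77q_i.
First-order condition (treating rivals' output as given): 135 - 4q_i - 2q_j = 0.
By symmetry each firm produces the same amount; substituting q_j = q_i yields q_i = 135/6 = 45/2.

22.50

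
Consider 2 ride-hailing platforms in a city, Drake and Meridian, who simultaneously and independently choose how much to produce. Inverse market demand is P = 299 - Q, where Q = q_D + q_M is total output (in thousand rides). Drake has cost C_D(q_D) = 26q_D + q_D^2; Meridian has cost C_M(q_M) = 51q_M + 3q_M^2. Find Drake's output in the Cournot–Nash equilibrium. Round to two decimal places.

Drake's profit: π_D = (299 - Q)q_D - (26q_D + q_D²). Setting ∂π_D/∂q_D = 0: 273 - 4q_D - (q_M) = 0.
Meridian's first-order condition: 248 - 8q_M - (q_D) = 0.
Best responses: q_D = (273 - q_M)/4, q_M = (248 - q_D)/8.
Substituting one into the other gives q_D = 1936/31 and q_M = 719/31.

62.45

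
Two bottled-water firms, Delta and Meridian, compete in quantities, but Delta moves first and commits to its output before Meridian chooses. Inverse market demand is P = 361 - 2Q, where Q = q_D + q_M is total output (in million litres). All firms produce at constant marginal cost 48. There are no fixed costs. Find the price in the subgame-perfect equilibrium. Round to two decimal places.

126.25

The follower Meridian best-responds to any q_D: π_M = (361 - 2Q)q_M - 48q_M.
Follower FOC: 313 - 2q_D - 4q_M = 0, so q_M(q_D) = (313 - 2q_D)/4.
Delta substitutes q_M(q_D) into its own profit: π_D = q_D(361 - 2q_D - (313 - 2q_D)/2) - 48q_D = (409/2 - q_D)q_D - 48q_D.
Leader FOC: 313/2 - 2q_D = 0, so q_D = 313/4.
Then q_M = (313 - 2·(313/4))/4 = 313/8.
Total output Q = 939/8, so price P = 361 - 2·(939/8) = 505/4.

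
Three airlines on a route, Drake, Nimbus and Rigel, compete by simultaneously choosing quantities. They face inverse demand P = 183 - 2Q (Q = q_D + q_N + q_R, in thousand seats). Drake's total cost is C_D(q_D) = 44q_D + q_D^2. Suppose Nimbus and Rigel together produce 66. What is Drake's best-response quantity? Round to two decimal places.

With rivals' combined output fixed at 66, Drake's profit is π_D = (183 - 2·66 - 2q_D)q_D - (44q_D + q_D²) = (51 - 2q_D)q_D - (44q_D + q_D²).
∂π_D/∂q_D = 7 - 6q_D = 0, so q_D = 7/6.

1.17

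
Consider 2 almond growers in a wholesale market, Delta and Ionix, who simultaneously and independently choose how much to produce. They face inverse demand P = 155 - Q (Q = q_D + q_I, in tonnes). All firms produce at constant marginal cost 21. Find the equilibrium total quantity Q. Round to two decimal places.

A representative firm's profit is π_i = q_i(155 - Q) - 21q_i.
First-order condition (treating rivals' output as given): 134 - 2q_i - q_j = 0.
With identical firms every q_j equals q_i, so q_j = q_i and 134 = 3q_i, giving q_i = 134/3.
Total output Q = 134/3 + 134/3 = 268/3.

89.33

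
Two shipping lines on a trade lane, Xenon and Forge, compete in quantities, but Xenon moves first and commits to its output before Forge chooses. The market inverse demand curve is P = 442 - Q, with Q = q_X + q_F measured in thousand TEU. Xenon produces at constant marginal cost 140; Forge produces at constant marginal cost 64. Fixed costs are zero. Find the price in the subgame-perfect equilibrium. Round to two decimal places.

The follower Forge best-responds to any q_X: π_F = (442 - Q)q_F - 64q_F.
Setting the follower's marginal profit to zero, 378 - q_X - 2q_F = 0, i.e. q_F = (378 - q_X)/2.
Xenon substitutes q_F(q_X) into its own profit: π_X = q_X(442 - q_X - (378 - q_X)/2) - 140q_X = (253 - (1/2)q_X)q_X - 140q_X.
The leader's first-order condition 113 - q_X = 0 yields q_X = 113.
Then q_F = (378 - 113)/2 = 265/2.
Total output Q = 491/2, so price P = 442 - 491/2 = 393/2.

196.50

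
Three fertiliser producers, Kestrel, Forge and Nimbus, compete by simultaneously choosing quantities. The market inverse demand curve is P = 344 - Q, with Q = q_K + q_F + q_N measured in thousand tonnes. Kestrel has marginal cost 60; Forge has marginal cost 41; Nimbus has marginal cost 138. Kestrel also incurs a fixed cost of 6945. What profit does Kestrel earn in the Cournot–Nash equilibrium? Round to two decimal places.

Kestrel's profit: π_K = (344 - Q)q_K - (60q_K). Setting ∂π_K/∂q_K = 0: 284 - 2q_K - (q_F + q_N) = 0.
Forge's profit: π_F = (344 - Q)q_F - (41q_F). Setting ∂π_F/∂q_F = 0: 303 - 2q_F - (q_K + q_N) = 0.
Nimbus's profit: π_N = (344 - Q)q_N - (138q_N). Setting ∂π_N/∂q_N = 0: 206 - 2q_N - (q_K + q_F) = 0.
Summing all 3 equations gives 793 − 4Q = 0, hence Q = 793/4.
Back-substituting: q_K = (284 − 793/4) = 343/4, q_F = (303 − 793/4) = 419/4, q_N = (206 − 793/4) = 31/4.
Price P = 344 - 793/4 = 583/4.
Kestrel's profit: (583/4 - 60)·(343/4) - 6945 = 408.0625.

408.06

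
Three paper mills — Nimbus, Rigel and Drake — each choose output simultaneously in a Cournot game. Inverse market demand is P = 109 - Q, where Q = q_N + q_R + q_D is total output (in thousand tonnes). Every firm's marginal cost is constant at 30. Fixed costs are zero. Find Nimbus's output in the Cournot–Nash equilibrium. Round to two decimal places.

19.75

Each firm earns π_i = (109 - Q)q_i - 30q_i.
First-order condition (treating rivals' output as given): 79 - 2q_i - Σ_{j≠i} q_j = 0.
With identical firms every q_j equals q_i, so Σ_{j≠i} q_j = 2q_i and 79 = 4q_i, giving q_i = 79/4.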